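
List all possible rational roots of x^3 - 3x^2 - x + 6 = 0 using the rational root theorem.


Rational root theorem: possible roots are ±p/q where:
  p divides the constant term (6): p ∈ {1, 2, 3, 6}
  q divides the leading coefficient (1): q ∈ {1}

All possible rational roots: -6, -3, -2, -1, 1, 2, 3, 6

-6, -3, -2, -1, 1, 2, 3, 6


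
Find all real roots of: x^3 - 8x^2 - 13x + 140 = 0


Let p(x) = x^3 - 8x^2 - 13x + 140. By the rational root theorem (leading coefficient 1), any rational root is an integer divisor of 140: try ±1, ±2, ... in turn.
Test x = 1: value = 120 ≠ 0.
Test x = -1: value = 144 ≠ 0.
Test x = 2: value = 90 ≠ 0.
Test x = -2: value = 126 ≠ 0.
Test x = 4: value = 24 ≠ 0.
Test x = -4: value = 0 ✓, so (x + 4) is a factor.
Synthetic division by (x + 4): bring down 1; 1(-4) - 8 = -12; (-12)(-4) - 13 = 35; 35(-4) + 140 = 0 → quotient x^2 - 12x + 35, remainder 0.
Solve the quadratic x^2 - 12x + 35 = 0: discriminant = (-12)^2 - 4(1)(35) = 144 - 140 = 4.
sqrt(4) = 2, so x = (12 ± 2)/2: x = 7 or x = 5.

x = -4, x = 5, x = 7


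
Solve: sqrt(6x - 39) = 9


Square both sides: 6x - 39 = 9^2 = 81
6x = 81 + 39 = 120
x = 20
Check: sqrt(6*20 - 39) = sqrt(81) = 9 ✓

x = 20


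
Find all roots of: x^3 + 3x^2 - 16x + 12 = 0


Let p(x) = x^3 + 3x^2 - 16x + 12. By the rational root theorem (leading coefficient 1), any rational root is an integer divisor of 12: try ±1, ±2, ... in turn.
Test x = 1: value = 0 ✓, so (x - 1) is a factor.
Synthetic division by (x - 1): bring down 1; 1(1) + 3 = 4; 4(1) - 16 = -12; (-12)(1) + 12 = 0 → quotient x^2 + 4x - 12, remainder 0.
Solve the quadratic x^2 + 4x - 12 = 0: discriminant = 4^2 - 4(1)(-12) = 16 + 48 = 64.
sqrt(64) = 8, so x = (-4 ± 8)/2: x = 2 or x = -6.
Collecting all roots found:

x = -6, x = 1, x = 2


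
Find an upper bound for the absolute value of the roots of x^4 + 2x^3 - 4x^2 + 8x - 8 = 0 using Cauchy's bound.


Cauchy's bound: all roots r satisfy |r| <= 1 + max(|a_i/a_n|) for i = 0,...,n-1
where a_n is the leading coefficient.

Coefficients: [1, 2, -4, 8, -8]
Leading coefficient a_n = 1
Ratios |a_i/a_n|: 2, 4, 8, 8
Maximum ratio: 8
Cauchy's bound: |r| <= 1 + 8 = 9

Upper bound = 9


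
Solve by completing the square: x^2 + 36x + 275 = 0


Start: x^2 + 36x + 275 = 0
Move constant: x^2 + 36x = -275
Half of 36 is 18, squared is 324
Add 324 to both sides: x^2 + 36x + 324 = 49
(x + 18)^2 = 49
x + 18 = ±7
x = -18 + 7 = -11 or x = -18 - 7 = -25

x = -25, x = -11


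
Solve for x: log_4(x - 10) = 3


Convert to exponential form: x - 10 = 4^3 = 64
x = 64 + 10 = 74
Check: log_4(74 - 10) = log_4(64) = log_4(64) = 3 ✓

x = 74


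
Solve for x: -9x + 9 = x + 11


Starting with: -9x + 9 = x + 11
Move all x terms to left: (-9 - 1)x = 11 - 9
Simplify: -10x = 2
Divide both sides by -10: x = -1/5

x = -1/5


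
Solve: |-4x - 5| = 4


An absolute value equation |expr| = 4 gives two cases:
Case 1: -4x - 5 = 4
  -4x = 9, so x = -9/4
Case 2: -4x - 5 = -4
  -4x = 1, so x = -1/4

x = -9/4, x = -1/4


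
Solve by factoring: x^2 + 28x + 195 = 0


We need two numbers that multiply to 195 and add to 28.
Those numbers are 13 and 15 (since 13 * 15 = 195 and 13 + 15 = 28).
So x^2 + 28x + 195 = (x + 13)(x + 15) = 0
Setting each factor to zero: x = -13 or x = -15

x = -15, x = -13


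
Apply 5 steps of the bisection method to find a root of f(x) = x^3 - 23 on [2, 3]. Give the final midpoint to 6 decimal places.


f(x) = x^3 - 23
f(2) = -15 < 0
f(3) = 4 > 0

Step 1: midpoint = (2.000000 + 3.000000)/2 = 2.500000
  f(2.500000) = -7.375000
  f(mid) < 0, so root is in [2.500000, 3.000000]

Step 2: midpoint = (2.500000 + 3.000000)/2 = 2.750000
  f(2.750000) = -2.203125
  f(mid) < 0, so root is in [2.750000, 3.000000]

Step 3: midpoint = (2.750000 + 3.000000)/2 = 2.875000
  f(2.875000) = 0.763672
  f(mid) > 0, so root is in [2.750000, 2.875000]

Step 4: midpoint = (2.750000 + 2.875000)/2 = 2.812500
  f(2.812500) = -0.752686
  f(mid) < 0, so root is in [2.812500, 2.875000]

Step 5: midpoint = (2.812500 + 2.875000)/2 = 2.843750
  f(2.843750) = -0.002838
  f(mid) < 0, so root is in [2.843750, 2.875000]

midpoint = 2.843750


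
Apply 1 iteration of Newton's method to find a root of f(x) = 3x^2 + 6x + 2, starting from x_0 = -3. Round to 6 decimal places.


Newton's method: x_(n+1) = x_n - f(x_n)/f'(x_n)
f(x) = 3x^2 + 6x + 2
f'(x) = 6x + 6

Iteration 1:
  f(-3.000000) = 11.000000
  f'(-3.000000) = -12.000000
  x_1 = -3.000000 - (11.000000)/(-12.000000) = -2.083333

x_1 = -2.083333


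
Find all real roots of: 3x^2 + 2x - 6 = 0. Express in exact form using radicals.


Using the quadratic formula: x = (-b ± sqrt(b^2 - 4ac)) / (2a)
Here a = 3, b = 2, c = -6
Discriminant = b^2 - 4ac = 2^2 - 4(3)(-6) = 4 + 72 = 76
Since discriminant = 76 > 0, there are two real roots.
x = (-2 ± 2*sqrt(19)) / 6
Simplifying: x = (-1 ± sqrt(19)) / 3
Numerically: x ≈ 1.1196 or x ≈ -1.7863

x = (-1 + sqrt(19)) / 3 or x = (-1 - sqrt(19)) / 3


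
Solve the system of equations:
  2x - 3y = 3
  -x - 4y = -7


Using Cramer's rule:
Determinant D = (2)(-4) - (-1)(-3) = -8 - 3 = -11
Dx = (3)(-4) - (-7)(-3) = -12 - 21 = -33
Dy = (2)(-7) - (-1)(3) = -14 + 3 = -11
x = Dx/D = -33/-11 = 3
y = Dy/D = -11/-11 = 1

x = 3, y = 1


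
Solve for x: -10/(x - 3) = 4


Multiply both sides by (x - 3): -10 = 4(x - 3)
Distribute: -10 = 4x - 12
4x = -10 + 12 = 2
x = 1/2

x = 1/2


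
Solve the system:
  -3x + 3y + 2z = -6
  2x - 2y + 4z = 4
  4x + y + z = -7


Using Cramer's rule. Expand each determinant along the first row.
D  = (-3)*[(-2)*1 - 4*1] - 3*[2*1 - 4*4] + 2*[2*1 - (-2)*4]
  = (-3)*(-6) - 3*(-14) + 2*(10) = 80
Dx = (-6)*[(-2)*1 - 4*1] - 3*[4*1 - 4*(-7)] + 2*[4*1 - (-2)*(-7)]
  = (-6)*(-6) - 3*(32) + 2*(-10) = -80
Dy = (-3)*[4*1 - 4*(-7)] - (-6)*[2*1 - 4*4] + 2*[2*(-7) - 4*4]
  = (-3)*(32) - (-6)*(-14) + 2*(-30) = -240
Dz = (-3)*[(-2)*(-7) - 4*1] - 3*[2*(-7) - 4*4] + (-6)*[2*1 - (-2)*4]
  = (-3)*(10) - 3*(-30) + (-6)*(10) = 0
x = Dx/D = -80/80 = -1, y = Dy/D = -240/80 = -3, z = Dz/D = 0/80 = 0
Check eq1: (-3)(-1) + (3)(-3) + (2)(0) = -6 = -6 ✓
Check eq2: (2)(-1) + (-2)(-3) + (4)(0) = 4 = 4 ✓
Check eq3: (4)(-1) + (1)(-3) + (1)(0) = -7 = -7 ✓

x = -1, y = -3, z = 0


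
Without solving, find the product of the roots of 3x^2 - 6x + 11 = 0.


By Vieta's formulas for ax^2 + bx + c = 0:
  Sum of roots = -b/a
  Product of roots = c/a

Here a = 3, b = -6, c = 11
Sum = -(-6)/3 = 2
Product = 11/3 = 11/3

Product = 11/3


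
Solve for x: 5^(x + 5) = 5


Express both sides with the same base.
5 = 5^1
Since the bases match, equate exponents: x + 5 = 1
So x = 1 - (5) = -4

x = -4


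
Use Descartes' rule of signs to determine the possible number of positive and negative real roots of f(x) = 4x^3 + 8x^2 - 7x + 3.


Descartes' rule of signs:

For positive roots, count sign changes in f(x) = 4x^3 + 8x^2 - 7x + 3:
Signs of coefficients: +, +, -, +
Number of sign changes: 2
Possible positive real roots: 2, 0

For negative roots, examine f(-x) = -4x^3 + 8x^2 + 7x + 3:
Signs of coefficients: -, +, +, +
Number of sign changes: 1
Possible negative real roots: 1

Positive roots: 2 or 0; Negative roots: 1


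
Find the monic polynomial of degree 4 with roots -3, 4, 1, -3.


A monic polynomial with roots -3, 4, 1, -3 is:
p(x) = (x + 3)(x - 4)(x - 1)(x + 3)
After multiplying by (x + 3): x + 3
After multiplying by (x - 4): x^2 - x - 12
After multiplying by (x - 1): x^3 - 2x^2 - 11x + 12
After multiplying by (x + 3): x^4 + x^3 - 17x^2 - 21x + 36

x^4 + x^3 - 17x^2 - 21x + 36


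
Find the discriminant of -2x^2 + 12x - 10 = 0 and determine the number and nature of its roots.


For ax^2 + bx + c = 0, discriminant D = b^2 - 4ac
Here a = -2, b = 12, c = -10
D = (12)^2 - 4(-2)(-10) = 144 - 80 = 64

D = 64 > 0 and is a perfect square (sqrt = 8)
The equation has 2 distinct real rational roots.

Discriminant = 64, 2 distinct real rational roots


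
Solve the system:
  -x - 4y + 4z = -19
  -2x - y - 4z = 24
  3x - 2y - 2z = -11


Using Cramer's rule. Expand each determinant along the first row.
D  = (-1)*[(-1)*(-2) - (-4)*(-2)] - (-4)*[(-2)*(-2) - (-4)*3] + 4*[(-2)*(-2) - (-1)*3]
  = (-1)*(-6) - (-4)*(16) + 4*(7) = 98
Dx = (-19)*[(-1)*(-2) - (-4)*(-2)] - (-4)*[24*(-2) - (-4)*(-11)] + 4*[24*(-2) - (-1)*(-11)]
  = (-19)*(-6) - (-4)*(-92) + 4*(-59) = -490
Dy = (-1)*[24*(-2) - (-4)*(-11)] - (-19)*[(-2)*(-2) - (-4)*3] + 4*[(-2)*(-11) - 24*3]
  = (-1)*(-92) - (-19)*(16) + 4*(-50) = 196
Dz = (-1)*[(-1)*(-11) - 24*(-2)] - (-4)*[(-2)*(-11) - 24*3] + (-19)*[(-2)*(-2) - (-1)*3]
  = (-1)*(59) - (-4)*(-50) + (-19)*(7) = -392
x = Dx/D = -490/98 = -5, y = Dy/D = 196/98 = 2, z = Dz/D = -392/98 = -4
Check eq1: (-1)(-5) + (-4)(2) + (4)(-4) = -19 = -19 ✓
Check eq2: (-2)(-5) + (-1)(2) + (-4)(-4) = 24 = 24 ✓
Check eq3: (3)(-5) + (-2)(2) + (-2)(-4) = -11 = -11 ✓

x = -5, y = 2, z = -4


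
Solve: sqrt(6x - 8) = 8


Square both sides: 6x - 8 = 8^2 = 64
6x = 64 + 8 = 72
x = 12
Check: sqrt(6*12 - 8) = sqrt(64) = 8 ✓

x = 12


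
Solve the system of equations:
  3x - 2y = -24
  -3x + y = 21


Using Cramer's rule:
Determinant D = (3)(1) - (-3)(-2) = 3 - 6 = -3
Dx = (-24)(1) - (21)(-2) = -24 + 42 = 18
Dy = (3)(21) - (-3)(-24) = 63 - 72 = -9
x = Dx/D = 18/-3 = -6
y = Dy/D = -9/-3 = 3

x = -6, y = 3


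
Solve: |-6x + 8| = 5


An absolute value equation |expr| = 5 gives two cases:
Case 1: -6x + 8 = 5
  -6x = -3, so x = 1/2
Case 2: -6x + 8 = -5
  -6x = -13, so x = 13/6

x = 1/2, x = 13/6


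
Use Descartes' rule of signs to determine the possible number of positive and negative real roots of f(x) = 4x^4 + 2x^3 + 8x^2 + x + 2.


Descartes' rule of signs:

For positive roots, count sign changes in f(x) = 4x^4 + 2x^3 + 8x^2 + x + 2:
Signs of coefficients: +, +, +, +, +
Number of sign changes: 0
Possible positive real roots: 0

For negative roots, examine f(-x) = 4x^4 - 2x^3 + 8x^2 - x + 2:
Signs of coefficients: +, -, +, -, +
Number of sign changes: 4
Possible negative real roots: 4, 2, 0

Positive roots: 0; Negative roots: 4 or 2 or 0


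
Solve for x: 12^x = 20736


Express both sides with the same base.
20736 = 12^4
Since the bases match: x = 4

x = 4


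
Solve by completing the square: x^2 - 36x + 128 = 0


Start: x^2 - 36x + 128 = 0
Move constant: x^2 - 36x = -128
Half of -36 is -18, squared is 324
Add 324 to both sides: x^2 - 36x + 324 = 196
(x - 18)^2 = 196
x - 18 = ±14
x = 18 + 14 = 32 or x = 18 - 14 = 4

x = 4, x = 32


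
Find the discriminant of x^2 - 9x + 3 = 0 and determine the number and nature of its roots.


For ax^2 + bx + c = 0, discriminant D = b^2 - 4ac
Here a = 1, b = -9, c = 3
D = (-9)^2 - 4(1)(3) = 81 - 12 = 69

D = 69 > 0 but not a perfect square
The equation has 2 distinct real irrational roots.

Discriminant = 69, 2 distinct real irrational roots


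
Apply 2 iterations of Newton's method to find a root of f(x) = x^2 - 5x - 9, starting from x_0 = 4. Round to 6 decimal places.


Newton's method: x_(n+1) = x_n - f(x_n)/f'(x_n)
f(x) = x^2 - 5x - 9
f'(x) = 2x - 5

Iteration 1:
  f(4.000000) = -13.000000
  f'(4.000000) = 3.000000
  x_1 = 4.000000 - (-13.000000)/(3.000000) = 8.333333

Iteration 2:
  f(8.333333) = 18.777778
  f'(8.333333) = 11.666667
  x_2 = 8.333333 - (18.777778)/(11.666667) = 6.723810

x_2 = 6.723810


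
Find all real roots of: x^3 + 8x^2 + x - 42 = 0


Let p(x) = x^3 + 8x^2 + x - 42. By the rational root theorem (leading coefficient 1), any rational root is an integer divisor of 42: try ±1, ±2, ... in turn.
Test x = 1: value = -32 ≠ 0.
Test x = -1: value = -36 ≠ 0.
Test x = 2: value = 0 ✓, so (x - 2) is a factor.
Synthetic division by (x - 2): bring down 1; 1(2) + 8 = 10; 10(2) + 1 = 21; 21(2) - 42 = 0 → quotient x^2 + 10x + 21, remainder 0.
Solve the quadratic x^2 + 10x + 21 = 0: discriminant = 10^2 - 4(1)(21) = 100 - 84 = 16.
sqrt(16) = 4, so x = (-10 ± 4)/2: x = -3 or x = -7.

x = -7, x = -3, x = 2


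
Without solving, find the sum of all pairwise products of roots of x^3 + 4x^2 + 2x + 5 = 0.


By Vieta's formulas for x^3 + bx^2 + cx + d = 0:
  r1 + r2 + r3 = -b/a = -4
  r1*r2 + r1*r3 + r2*r3 = c/a = 2
  r1*r2*r3 = -d/a = -5


Sum of pairwise products = 2


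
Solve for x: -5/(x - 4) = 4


Multiply both sides by (x - 4): -5 = 4(x - 4)
Distribute: -5 = 4x - 16
4x = -5 + 16 = 11
x = 11/4

x = 11/4


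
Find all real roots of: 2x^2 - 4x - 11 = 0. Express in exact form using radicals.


Using the quadratic formula: x = (-b ± sqrt(b^2 - 4ac)) / (2a)
Here a = 2, b = -4, c = -11
Discriminant = b^2 - 4ac = (-4)^2 - 4(2)(-11) = 16 + 88 = 104
Since discriminant = 104 > 0, there are two real roots.
x = (4 ± 2*sqrt(26)) / 4
Simplifying: x = (2 ± sqrt(26)) / 2
Numerically: x ≈ 3.5495 or x ≈ -1.5495

x = (2 + sqrt(26)) / 2 or x = (2 - sqrt(26)) / 2


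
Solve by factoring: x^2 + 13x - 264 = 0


We need two numbers that multiply to -264 and add to 13.
Those numbers are 24 and -11 (since 24 * (-11) = -264 and 24 + (-11) = 13).
So x^2 + 13x - 264 = (x + 24)(x - 11) = 0
Setting each factor to zero: x = -24 or x = 11

x = -24, x = 11


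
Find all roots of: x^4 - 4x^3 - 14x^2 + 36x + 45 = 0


Let p(x) = x^4 - 4x^3 - 14x^2 + 36x + 45. By the rational root theorem (leading coefficient 1), any rational root is an integer divisor of 45: try ±1, ±2, ... in turn.
Test x = 1: value = 64 ≠ 0.
Test x = -1: value = 0 ✓, so (x + 1) is a factor.
Synthetic division by (x + 1): bring down 1; 1(-1) - 4 = -5; (-5)(-1) - 14 = -9; (-9)(-1) + 36 = 45; 45(-1) + 45 = 0 → quotient x^3 - 5x^2 - 9x + 45, remainder 0.
Continue with the quotient x^3 - 5x^2 - 9x + 45 (candidates must divide 45; re-test x = -1 first in case it repeats).
Test x = -1: value = 48 ≠ 0.
Test x = 3: value = 0 ✓, so (x - 3) is a factor.
Synthetic division by (x - 3): bring down 1; 1(3) - 5 = -2; (-2)(3) - 9 = -15; (-15)(3) + 45 = 0 → quotient x^2 - 2x - 15, remainder 0.
Solve the quadratic x^2 - 2x - 15 = 0: discriminant = (-2)^2 - 4(1)(-15) = 4 + 60 = 64.
sqrt(64) = 8, so x = (2 ± 8)/2: x = 5 or x = -3.
Collecting all roots found:

x = -3, x = -1, x = 3, x = 5


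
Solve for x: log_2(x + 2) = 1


Convert to exponential form: x + 2 = 2^1 = 2
x = 2 - 2 = 0
Check: log_2(0 + 2) = log_2(2) = log_2(2) = 1 ✓

x = 0


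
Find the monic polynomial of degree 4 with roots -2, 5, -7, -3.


A monic polynomial with roots -2, 5, -7, -3 is:
p(x) = (x + 2)(x - 5)(x + 7)(x + 3)
After multiplying by (x + 2): x + 2
After multiplying by (x - 5): x^2 - 3x - 10
After multiplying by (x + 7): x^3 + 4x^2 - 31x - 70
After multiplying by (x + 3): x^4 + 7x^3 - 19x^2 - 163x - 210

x^4 + 7x^3 - 19x^2 - 163x - 210


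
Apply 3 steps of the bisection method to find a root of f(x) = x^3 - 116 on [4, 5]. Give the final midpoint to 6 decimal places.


f(x) = x^3 - 116
f(4) = -52 < 0
f(5) = 9 > 0

Step 1: midpoint = (4.000000 + 5.000000)/2 = 4.500000
  f(4.500000) = -24.875000
  f(mid) < 0, so root is in [4.500000, 5.000000]

Step 2: midpoint = (4.500000 + 5.000000)/2 = 4.750000
  f(4.750000) = -8.828125
  f(mid) < 0, so root is in [4.750000, 5.000000]

Step 3: midpoint = (4.750000 + 5.000000)/2 = 4.875000
  f(4.875000) = -0.142578
  f(mid) < 0, so root is in [4.875000, 5.000000]

midpoint = 4.875000


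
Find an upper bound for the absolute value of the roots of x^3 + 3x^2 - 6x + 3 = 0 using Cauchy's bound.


Cauchy's bound: all roots r satisfy |r| <= 1 + max(|a_i/a_n|) for i = 0,...,n-1
where a_n is the leading coefficient.

Coefficients: [1, 3, -6, 3]
Leading coefficient a_n = 1
Ratios |a_i/a_n|: 3, 6, 3
Maximum ratio: 6
Cauchy's bound: |r| <= 1 + 6 = 7

Upper bound = 7


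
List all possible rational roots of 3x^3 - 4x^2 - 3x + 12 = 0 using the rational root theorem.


Rational root theorem: possible roots are ±p/q where:
  p divides the constant term (12): p ∈ {1, 2, 3, 4, 6, 12}
  q divides the leading coefficient (3): q ∈ {1, 3}

All possible rational roots: -12, -6, -4, -3, -2, -4/3, -1, -2/3, -1/3, 1/3, 2/3, 1, 4/3, 2, 3, 4, 6, 12

-12, -6, -4, -3, -2, -4/3, -1, -2/3, -1/3, 1/3, 2/3, 1, 4/3, 2, 3, 4, 6, 12


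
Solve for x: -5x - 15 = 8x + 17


Starting with: -5x - 15 = 8x + 17
Move all x terms to left: (-5 - 8)x = 17 + 15
Simplify: -13x = 32
Divide both sides by -13: x = -32/13

x = -32/13


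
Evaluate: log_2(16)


We need the exponent such that 2^? = 16
2^4 = 16
Therefore log_2(16) = 4

4


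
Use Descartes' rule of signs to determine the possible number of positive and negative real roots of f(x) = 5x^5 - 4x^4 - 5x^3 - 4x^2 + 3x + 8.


Descartes' rule of signs:

For positive roots, count sign changes in f(x) = 5x^5 - 4x^4 - 5x^3 - 4x^2 + 3x + 8:
Signs of coefficients: +, -, -, -, +, +
Number of sign changes: 2
Possible positive real roots: 2, 0

For negative roots, examine f(-x) = -5x^5 - 4x^4 + 5x^3 - 4x^2 - 3x + 8:
Signs of coefficients: -, -, +, -, -, +
Number of sign changes: 3
Possible negative real roots: 3, 1

Positive roots: 2 or 0; Negative roots: 3 or 1


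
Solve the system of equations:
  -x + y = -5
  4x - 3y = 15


Using Cramer's rule:
Determinant D = (-1)(-3) - (4)(1) = 3 - 4 = -1
Dx = (-5)(-3) - (15)(1) = 15 - 15 = 0
Dy = (-1)(15) - (4)(-5) = -15 + 20 = 5
x = Dx/D = 0/-1 = 0
y = Dy/D = 5/-1 = -5

x = 0, y = -5


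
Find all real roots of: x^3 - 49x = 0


The constant term is 0, so x = 0 is a root. Factor out x:
  x(x^2 - 49) = 0
Solve the quadratic x^2 - 49 = 0: discriminant = 0^2 - 4(1)(-49) = 0 + 196 = 196.
sqrt(196) = 14, so x = (0 ± 14)/2: x = 7 or x = -7.

x = -7, x = 0, x = 7


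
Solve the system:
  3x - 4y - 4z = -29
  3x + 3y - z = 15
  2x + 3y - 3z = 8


Using Cramer's rule. Expand each determinant along the first row.
D  = 3*[3*(-3) - (-1)*3] - (-4)*[3*(-3) - (-1)*2] + (-4)*[3*3 - 3*2]
  = 3*(-6) - (-4)*(-7) + (-4)*(3) = -58
Dx = (-29)*[3*(-3) - (-1)*3] - (-4)*[15*(-3) - (-1)*8] + (-4)*[15*3 - 3*8]
  = (-29)*(-6) - (-4)*(-37) + (-4)*(21) = -58
Dy = 3*[15*(-3) - (-1)*8] - (-29)*[3*(-3) - (-1)*2] + (-4)*[3*8 - 15*2]
  = 3*(-37) - (-29)*(-7) + (-4)*(-6) = -290
Dz = 3*[3*8 - 15*3] - (-4)*[3*8 - 15*2] + (-29)*[3*3 - 3*2]
  = 3*(-21) - (-4)*(-6) + (-29)*(3) = -174
x = Dx/D = -58/-58 = 1, y = Dy/D = -290/-58 = 5, z = Dz/D = -174/-58 = 3
Check eq1: (3)(1) + (-4)(5) + (-4)(3) = -29 = -29 ✓
Check eq2: (3)(1) + (3)(5) + (-1)(3) = 15 = 15 ✓
Check eq3: (2)(1) + (3)(5) + (-3)(3) = 8 = 8 ✓

x = 1, y = 5, z = 3


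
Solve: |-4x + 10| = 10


An absolute value equation |expr| = 10 gives two cases:
Case 1: -4x + 10 = 10
  -4x = 0, so x = 0
Case 2: -4x + 10 = -10
  -4x = -20, so x = 5

x = 0, x = 5


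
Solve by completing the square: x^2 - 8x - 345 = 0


Start: x^2 - 8x - 345 = 0
Move constant: x^2 - 8x = 345
Half of -8 is -4, squared is 16
Add 16 to both sides: x^2 - 8x + 16 = 361
(x - 4)^2 = 361
x - 4 = ±19
x = 4 + 19 = 23 or x = 4 - 19 = -15

x = -15, x = 23


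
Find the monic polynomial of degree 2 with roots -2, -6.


A monic polynomial with roots -2, -6 is:
p(x) = (x + 2)(x + 6)
After multiplying by (x + 2): x + 2
After multiplying by (x + 6): x^2 + 8x + 12

x^2 + 8x + 12


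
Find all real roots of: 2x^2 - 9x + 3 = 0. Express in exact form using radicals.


Using the quadratic formula: x = (-b ± sqrt(b^2 - 4ac)) / (2a)
Here a = 2, b = -9, c = 3
Discriminant = b^2 - 4ac = (-9)^2 - 4(2)(3) = 81 - 24 = 57
Since discriminant = 57 > 0, there are two real roots.
x = (9 ± sqrt(57)) / 4
Numerically: x ≈ 4.1375 or x ≈ 0.3625

x = (9 + sqrt(57)) / 4 or x = (9 - sqrt(57)) / 4


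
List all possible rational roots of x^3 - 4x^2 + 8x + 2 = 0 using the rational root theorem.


Rational root theorem: possible roots are ±p/q where:
  p divides the constant term (2): p ∈ {1, 2}
  q divides the leading coefficient (1): q ∈ {1}

All possible rational roots: -2, -1, 1, 2

-2, -1, 1, 2


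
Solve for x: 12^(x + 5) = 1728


Express both sides with the same base.
1728 = 12^3
Since the bases match, equate exponents: x + 5 = 3
So x = 3 - (5) = -2

x = -2


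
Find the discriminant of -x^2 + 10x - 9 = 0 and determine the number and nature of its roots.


For ax^2 + bx + c = 0, discriminant D = b^2 - 4ac
Here a = -1, b = 10, c = -9
D = (10)^2 - 4(-1)(-9) = 100 - 36 = 64

D = 64 > 0 and is a perfect square (sqrt = 8)
The equation has 2 distinct real rational roots.

Discriminant = 64, 2 distinct real rational roots


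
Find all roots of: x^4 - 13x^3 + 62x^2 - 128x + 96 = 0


Let p(x) = x^4 - 13x^3 + 62x^2 - 128x + 96. By the rational root theorem (leading coefficient 1), any rational root is an integer divisor of 96: try ±1, ±2, ... in turn.
Test x = 1: value = 18 ≠ 0.
Test x = -1: value = 300 ≠ 0.
Test x = 2: value = 0 ✓, so (x - 2) is a factor.
Synthetic division by (x - 2): bring down 1; 1(2) - 13 = -11; (-11)(2) + 62 = 40; 40(2) - 128 = -48; (-48)(2) + 96 = 0 → quotient x^3 - 11x^2 + 40x - 48, remainder 0.
Continue with the quotient x^3 - 11x^2 + 40x - 48 (candidates must divide 48; re-test x = 2 first in case it repeats).
Test x = 2: value = -4 ≠ 0.
Test x = -2: value = -180 ≠ 0.
Test x = 3: value = 0 ✓, so (x - 3) is a factor.
Synthetic division by (x - 3): bring down 1; 1(3) - 11 = -8; (-8)(3) + 40 = 16; 16(3) - 48 = 0 → quotient x^2 - 8x + 16, remainder 0.
Solve the quadratic x^2 - 8x + 16 = 0: discriminant = (-8)^2 - 4(1)(16) = 64 - 64 = 0.
Discriminant = 0, so a double root: x = 8/2 = 4.
Collecting all roots found:

x = 2, x = 3, x = 4 (multiplicity 2)


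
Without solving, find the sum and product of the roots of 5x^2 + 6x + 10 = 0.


By Vieta's formulas for ax^2 + bx + c = 0:
  Sum of roots = -b/a
  Product of roots = c/a

Here a = 5, b = 6, c = 10
Sum = -(6)/5 = -6/5
Product = 10/5 = 2

Sum = -6/5, Product = 2


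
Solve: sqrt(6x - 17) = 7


Square both sides: 6x - 17 = 7^2 = 49
6x = 49 + 17 = 66
x = 11
Check: sqrt(6*11 - 17) = sqrt(49) = 7 ✓

x = 11


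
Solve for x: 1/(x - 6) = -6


Multiply both sides by (x - 6): 1 = -6(x - 6)
Distribute: 1 = -6x + 36
-6x = 1 - 36 = -35
x = 35/6

x = 35/6


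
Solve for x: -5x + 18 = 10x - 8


Starting with: -5x + 18 = 10x - 8
Move all x terms to left: (-5 - 10)x = -8 - 18
Simplify: -15x = -26
Divide both sides by -15: x = 26/15

x = 26/15


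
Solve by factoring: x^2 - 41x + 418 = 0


We need two numbers that multiply to 418 and add to -41.
Those numbers are -19 and -22 (since (-19) * (-22) = 418 and (-19) + (-22) = -41).
So x^2 - 41x + 418 = (x - 19)(x - 22) = 0
Setting each factor to zero: x = 19 or x = 22

x = 19, x = 22


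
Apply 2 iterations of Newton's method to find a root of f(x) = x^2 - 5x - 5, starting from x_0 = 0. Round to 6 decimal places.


Newton's method: x_(n+1) = x_n - f(x_n)/f'(x_n)
f(x) = x^2 - 5x - 5
f'(x) = 2x - 5

Iteration 1:
  f(0.000000) = -5.000000
  f'(0.000000) = -5.000000
  x_1 = 0.000000 - (-5.000000)/(-5.000000) = -1.000000

Iteration 2:
  f(-1.000000) = 1.000000
  f'(-1.000000) = -7.000000
  x_2 = -1.000000 - (1.000000)/(-7.000000) = -0.857143

x_2 = -0.857143


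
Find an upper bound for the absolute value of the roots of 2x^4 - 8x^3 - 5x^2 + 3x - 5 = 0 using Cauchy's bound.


Cauchy's bound: all roots r satisfy |r| <= 1 + max(|a_i/a_n|) for i = 0,...,n-1
where a_n is the leading coefficient.

Coefficients: [2, -8, -5, 3, -5]
Leading coefficient a_n = 2
Ratios |a_i/a_n|: 4, 5/2, 3/2, 5/2
Maximum ratio: 4
Cauchy's bound: |r| <= 1 + 4 = 5

Upper bound = 5


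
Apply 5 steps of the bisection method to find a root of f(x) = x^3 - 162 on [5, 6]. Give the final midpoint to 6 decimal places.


f(x) = x^3 - 162
f(5) = -37 < 0
f(6) = 54 > 0

Step 1: midpoint = (5.000000 + 6.000000)/2 = 5.500000
  f(5.500000) = 4.375000
  f(mid) > 0, so root is in [5.000000, 5.500000]

Step 2: midpoint = (5.000000 + 5.500000)/2 = 5.250000
  f(5.250000) = -17.296875
  f(mid) < 0, so root is in [5.250000, 5.500000]

Step 3: midpoint = (5.250000 + 5.500000)/2 = 5.375000
  f(5.375000) = -6.712891
  f(mid) < 0, so root is in [5.375000, 5.500000]

Step 4: midpoint = (5.375000 + 5.500000)/2 = 5.437500
  f(5.437500) = -1.232666
  f(mid) < 0, so root is in [5.437500, 5.500000]

Step 5: midpoint = (5.437500 + 5.500000)/2 = 5.468750
  f(5.468750) = 1.555145
  f(mid) > 0, so root is in [5.437500, 5.468750]

midpoint = 5.468750


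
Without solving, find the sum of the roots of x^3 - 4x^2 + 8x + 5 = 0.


By Vieta's formulas for x^3 + bx^2 + cx + d = 0:
  r1 + r2 + r3 = -b/a = 4
  r1*r2 + r1*r3 + r2*r3 = c/a = 8
  r1*r2*r3 = -d/a = -5


Sum = 4


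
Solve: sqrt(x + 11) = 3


Square both sides: x + 11 = 3^2 = 9
x = 9 - 11 = -2
x = -2
Check: sqrt(1*(-2) + 11) = sqrt(9) = 3 ✓

x = -2


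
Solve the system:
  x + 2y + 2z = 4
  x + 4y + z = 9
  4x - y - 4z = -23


Using Cramer's rule. Expand each determinant along the first row.
D  = 1*[4*(-4) - 1*(-1)] - 2*[1*(-4) - 1*4] + 2*[1*(-1) - 4*4]
  = 1*(-15) - 2*(-8) + 2*(-17) = -33
Dx = 4*[4*(-4) - 1*(-1)] - 2*[9*(-4) - 1*(-23)] + 2*[9*(-1) - 4*(-23)]
  = 4*(-15) - 2*(-13) + 2*(83) = 132
Dy = 1*[9*(-4) - 1*(-23)] - 4*[1*(-4) - 1*4] + 2*[1*(-23) - 9*4]
  = 1*(-13) - 4*(-8) + 2*(-59) = -99
Dz = 1*[4*(-23) - 9*(-1)] - 2*[1*(-23) - 9*4] + 4*[1*(-1) - 4*4]
  = 1*(-83) - 2*(-59) + 4*(-17) = -33
x = Dx/D = 132/-33 = -4, y = Dy/D = -99/-33 = 3, z = Dz/D = -33/-33 = 1
Check eq1: (1)(-4) + (2)(3) + (2)(1) = 4 = 4 ✓
Check eq2: (1)(-4) + (4)(3) + (1)(1) = 9 = 9 ✓
Check eq3: (4)(-4) + (-1)(3) + (-4)(1) = -23 = -23 ✓

x = -4, y = 3, z = 1


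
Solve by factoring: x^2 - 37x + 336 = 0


We need two numbers that multiply to 336 and add to -37.
Those numbers are -21 and -16 (since (-21) * (-16) = 336 and (-21) + (-16) = -37).
So x^2 - 37x + 336 = (x - 21)(x - 16) = 0
Setting each factor to zero: x = 21 or x = 16

x = 16, x = 21


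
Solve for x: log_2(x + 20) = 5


Convert to exponential form: x + 20 = 2^5 = 32
x = 32 - 20 = 12
Check: log_2(12 + 20) = log_2(32) = log_2(32) = 5 ✓

x = 12


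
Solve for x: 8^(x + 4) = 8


Express both sides with the same base.
8 = 8^1
Since the bases match, equate exponents: x + 4 = 1
So x = 1 - (4) = -3

x = -3


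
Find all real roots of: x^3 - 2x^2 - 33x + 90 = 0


Let p(x) = x^3 - 2x^2 - 33x + 90. By the rational root theorem (leading coefficient 1), any rational root is an integer divisor of 90: try ±1, ±2, ... in turn.
Test x = 1: value = 56 ≠ 0.
Test x = -1: value = 120 ≠ 0.
Test x = 2: value = 24 ≠ 0.
Test x = -2: value = 140 ≠ 0.
Test x = 3: value = 0 ✓, so (x - 3) is a factor.
Synthetic division by (x - 3): bring down 1; 1(3) - 2 = 1; 1(3) - 33 = -30; (-30)(3) + 90 = 0 → quotient x^2 + x - 30, remainder 0.
Solve the quadratic x^2 + x - 30 = 0: discriminant = 1^2 - 4(1)(-30) = 1 + 120 = 121.
sqrt(121) = 11, so x = (-1 ± 11)/2: x = 5 or x = -6.

x = -6, x = 3, x = 5


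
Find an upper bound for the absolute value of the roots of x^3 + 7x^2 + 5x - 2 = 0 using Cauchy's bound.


Cauchy's bound: all roots r satisfy |r| <= 1 + max(|a_i/a_n|) for i = 0,...,n-1
where a_n is the leading coefficient.

Coefficients: [1, 7, 5, -2]
Leading coefficient a_n = 1
Ratios |a_i/a_n|: 7, 5, 2
Maximum ratio: 7
Cauchy's bound: |r| <= 1 + 7 = 8

Upper bound = 8


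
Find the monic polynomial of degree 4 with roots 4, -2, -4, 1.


A monic polynomial with roots 4, -2, -4, 1 is:
p(x) = (x - 4)(x + 2)(x + 4)(x - 1)
After multiplying by (x - 4): x - 4
After multiplying by (x + 2): x^2 - 2x - 8
After multiplying by (x + 4): x^3 + 2x^2 - 16x - 32
After multiplying by (x - 1): x^4 + x^3 - 18x^2 - 16x + 32

x^4 + x^3 - 18x^2 - 16x + 32


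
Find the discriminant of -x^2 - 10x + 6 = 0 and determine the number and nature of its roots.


For ax^2 + bx + c = 0, discriminant D = b^2 - 4ac
Here a = -1, b = -10, c = 6
D = (-10)^2 - 4(-1)(6) = 100 + 24 = 124

D = 124 > 0 but not a perfect square
The equation has 2 distinct real irrational roots.

Discriminant = 124, 2 distinct real irrational roots


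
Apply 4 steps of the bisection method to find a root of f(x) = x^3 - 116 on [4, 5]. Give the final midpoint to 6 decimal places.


f(x) = x^3 - 116
f(4) = -52 < 0
f(5) = 9 > 0

Step 1: midpoint = (4.000000 + 5.000000)/2 = 4.500000
  f(4.500000) = -24.875000
  f(mid) < 0, so root is in [4.500000, 5.000000]

Step 2: midpoint = (4.500000 + 5.000000)/2 = 4.750000
  f(4.750000) = -8.828125
  f(mid) < 0, so root is in [4.750000, 5.000000]

Step 3: midpoint = (4.750000 + 5.000000)/2 = 4.875000
  f(4.875000) = -0.142578
  f(mid) < 0, so root is in [4.875000, 5.000000]

Step 4: midpoint = (4.875000 + 5.000000)/2 = 4.937500
  f(4.937500) = 4.370850
  f(mid) > 0, so root is in [4.875000, 4.937500]

midpoint = 4.937500


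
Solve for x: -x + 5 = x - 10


Starting with: -x + 5 = x - 10
Move all x terms to left: (-1 - 1)x = -10 - 5
Simplify: -2x = -15
Divide both sides by -2: x = 15/2

x = 15/2


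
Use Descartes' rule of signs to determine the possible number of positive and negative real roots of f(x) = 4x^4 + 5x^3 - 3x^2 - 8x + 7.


Descartes' rule of signs:

For positive roots, count sign changes in f(x) = 4x^4 + 5x^3 - 3x^2 - 8x + 7:
Signs of coefficients: +, +, -, -, +
Number of sign changes: 2
Possible positive real roots: 2, 0

For negative roots, examine f(-x) = 4x^4 - 5x^3 - 3x^2 + 8x + 7:
Signs of coefficients: +, -, -, +, +
Number of sign changes: 2
Possible negative real roots: 2, 0

Positive roots: 2 or 0; Negative roots: 2 or 0


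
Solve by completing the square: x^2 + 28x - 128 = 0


Start: x^2 + 28x - 128 = 0
Move constant: x^2 + 28x = 128
Half of 28 is 14, squared is 196
Add 196 to both sides: x^2 + 28x + 196 = 324
(x + 14)^2 = 324
x + 14 = ±18
x = -14 + 18 = 4 or x = -14 - 18 = -32

x = -32, x = 4


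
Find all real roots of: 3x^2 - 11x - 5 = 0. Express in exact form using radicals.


Using the quadratic formula: x = (-b ± sqrt(b^2 - 4ac)) / (2a)
Here a = 3, b = -11, c = -5
Discriminant = b^2 - 4ac = (-11)^2 - 4(3)(-5) = 121 + 60 = 181
Since discriminant = 181 > 0, there are two real roots.
x = (11 ± sqrt(181)) / 6
Numerically: x ≈ 4.0756 or x ≈ -0.4089

x = (11 + sqrt(181)) / 6 or x = (11 - sqrt(181)) / 6


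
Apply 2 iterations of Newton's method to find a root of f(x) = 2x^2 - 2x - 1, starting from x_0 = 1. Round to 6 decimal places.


Newton's method: x_(n+1) = x_n - f(x_n)/f'(x_n)
f(x) = 2x^2 - 2x - 1
f'(x) = 4x - 2

Iteration 1:
  f(1.000000) = -1.000000
  f'(1.000000) = 2.000000
  x_1 = 1.000000 - (-1.000000)/(2.000000) = 1.500000

Iteration 2:
  f(1.500000) = 0.500000
  f'(1.500000) = 4.000000
  x_2 = 1.500000 - (0.500000)/(4.000000) = 1.375000

x_2 = 1.375000


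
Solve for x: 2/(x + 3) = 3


Multiply both sides by (x + 3): 2 = 3(x + 3)
Distribute: 2 = 3x + 9
3x = 2 - 9 = -7
x = -7/3

x = -7/3


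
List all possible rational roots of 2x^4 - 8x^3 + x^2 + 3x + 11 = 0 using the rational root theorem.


Rational root theorem: possible roots are ±p/q where:
  p divides the constant term (11): p ∈ {1, 11}
  q divides the leading coefficient (2): q ∈ {1, 2}

All possible rational roots: -11, -11/2, -1, -1/2, 1/2, 1, 11/2, 11

-11, -11/2, -1, -1/2, 1/2, 1, 11/2, 11


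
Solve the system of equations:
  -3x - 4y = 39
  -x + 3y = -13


Using Cramer's rule:
Determinant D = (-3)(3) - (-1)(-4) = -9 - 4 = -13
Dx = (39)(3) - (-13)(-4) = 117 - 52 = 65
Dy = (-3)(-13) - (-1)(39) = 39 + 39 = 78
x = Dx/D = 65/-13 = -5
y = Dy/D = 78/-13 = -6

x = -5, y = -6


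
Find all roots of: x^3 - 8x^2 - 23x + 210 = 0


Let p(x) = x^3 - 8x^2 - 23x + 210. By the rational root theorem (leading coefficient 1), any rational root is an integer divisor of 210: try ±1, ±2, ... in turn.
Test x = 1: value = 180 ≠ 0.
Test x = -1: value = 224 ≠ 0.
Test x = 2: value = 140 ≠ 0.
Test x = -2: value = 216 ≠ 0.
Test x = 3: value = 96 ≠ 0.
Test x = -3: value = 180 ≠ 0.
Test x = 5: value = 20 ≠ 0.
Test x = -5: value = 0 ✓, so (x + 5) is a factor.
Synthetic division by (x + 5): bring down 1; 1(-5) - 8 = -13; (-13)(-5) - 23 = 42; 42(-5) + 210 = 0 → quotient x^2 - 13x + 42, remainder 0.
Solve the quadratic x^2 - 13x + 42 = 0: discriminant = (-13)^2 - 4(1)(42) = 169 - 168 = 1.
sqrt(1) = 1, so x = (13 ± 1)/2: x = 7 or x = 6.
Collecting all roots found:

x = -5, x = 6, x = 7


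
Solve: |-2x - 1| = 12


An absolute value equation |expr| = 12 gives two cases:
Case 1: -2x - 1 = 12
  -2x = 13, so x = -13/2
Case 2: -2x - 1 = -12
  -2x = -11, so x = 11/2

x = -13/2, x = 11/2


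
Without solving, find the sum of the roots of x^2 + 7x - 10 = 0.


By Vieta's formulas for ax^2 + bx + c = 0:
  Sum of roots = -b/a
  Product of roots = c/a

Here a = 1, b = 7, c = -10
Sum = -(7)/1 = -7
Product = -10/1 = -10

Sum = -7


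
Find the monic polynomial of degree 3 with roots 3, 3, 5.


A monic polynomial with roots 3, 3, 5 is:
p(x) = (x - 3)(x - 3)(x - 5)
After multiplying by (x - 3): x - 3
After multiplying by (x - 3): x^2 - 6x + 9
After multiplying by (x - 5): x^3 - 11x^2 + 39x - 45

x^3 - 11x^2 + 39x - 45


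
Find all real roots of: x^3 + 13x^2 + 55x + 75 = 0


Let p(x) = x^3 + 13x^2 + 55x + 75. By the rational root theorem (leading coefficient 1), any rational root is an integer divisor of 75: try ±1, ±2, ... in turn.
Test x = 1: value = 144 ≠ 0.
Test x = -1: value = 32 ≠ 0.
Test x = 3: value = 384 ≠ 0.
Test x = -3: value = 0 ✓, so (x + 3) is a factor.
Synthetic division by (x + 3): bring down 1; 1(-3) + 13 = 10; 10(-3) + 55 = 25; 25(-3) + 75 = 0 → quotient x^2 + 10x + 25, remainder 0.
Solve the quadratic x^2 + 10x + 25 = 0: discriminant = 10^2 - 4(1)(25) = 100 - 100 = 0.
Discriminant = 0, so a double root: x = -10/2 = -5.

x = -5 (multiplicity 2), x = -3


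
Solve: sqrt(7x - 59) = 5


Square both sides: 7x - 59 = 5^2 = 25
7x = 25 + 59 = 84
x = 12
Check: sqrt(7*12 - 59) = sqrt(25) = 5 ✓

x = 12


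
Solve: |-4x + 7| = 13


An absolute value equation |expr| = 13 gives two cases:
Case 1: -4x + 7 = 13
  -4x = 6, so x = -3/2
Case 2: -4x + 7 = -13
  -4x = -20, so x = 5

x = -3/2, x = 5


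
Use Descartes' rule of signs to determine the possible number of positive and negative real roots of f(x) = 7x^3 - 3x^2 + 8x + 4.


Descartes' rule of signs:

For positive roots, count sign changes in f(x) = 7x^3 - 3x^2 + 8x + 4:
Signs of coefficients: +, -, +, +
Number of sign changes: 2
Possible positive real roots: 2, 0

For negative roots, examine f(-x) = -7x^3 - 3x^2 - 8x + 4:
Signs of coefficients: -, -, -, +
Number of sign changes: 1
Possible negative real roots: 1

Positive roots: 2 or 0; Negative roots: 1


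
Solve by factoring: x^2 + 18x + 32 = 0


We need two numbers that multiply to 32 and add to 18.
Those numbers are 2 and 16 (since 2 * 16 = 32 and 2 + 16 = 18).
So x^2 + 18x + 32 = (x + 2)(x + 16) = 0
Setting each factor to zero: x = -2 or x = -16

x = -16, x = -2


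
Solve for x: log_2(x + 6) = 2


Convert to exponential form: x + 6 = 2^2 = 4
x = 4 - 6 = -2
Check: log_2(-2 + 6) = log_2(4) = log_2(4) = 2 ✓

x = -2


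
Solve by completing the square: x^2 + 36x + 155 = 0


Start: x^2 + 36x + 155 = 0
Move constant: x^2 + 36x = -155
Half of 36 is 18, squared is 324
Add 324 to both sides: x^2 + 36x + 324 = 169
(x + 18)^2 = 169
x + 18 = ±13
x = -18 + 13 = -5 or x = -18 - 13 = -31

x = -31, x = -5


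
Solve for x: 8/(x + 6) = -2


Multiply both sides by (x + 6): 8 = -2(x + 6)
Distribute: 8 = -2x - 12
-2x = 8 + 12 = 20
x = -10

x = -10


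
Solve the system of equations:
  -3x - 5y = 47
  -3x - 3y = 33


Using Cramer's rule:
Determinant D = (-3)(-3) - (-3)(-5) = 9 - 15 = -6
Dx = (47)(-3) - (33)(-5) = -141 + 165 = 24
Dy = (-3)(33) - (-3)(47) = -99 + 141 = 42
x = Dx/D = 24/-6 = -4
y = Dy/D = 42/-6 = -7

x = -4, y = -7


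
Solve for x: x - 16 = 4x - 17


Starting with: x - 16 = 4x - 17
Move all x terms to left: (1 - 4)x = -17 + 16
Simplify: -3x = -1
Divide both sides by -3: x = 1/3

x = 1/3


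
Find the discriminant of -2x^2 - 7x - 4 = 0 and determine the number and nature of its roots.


For ax^2 + bx + c = 0, discriminant D = b^2 - 4ac
Here a = -2, b = -7, c = -4
D = (-7)^2 - 4(-2)(-4) = 49 - 32 = 17

D = 17 > 0 but not a perfect square
The equation has 2 distinct real irrational roots.

Discriminant = 17, 2 distinct real irrational roots


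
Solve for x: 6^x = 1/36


Express both sides with the same base.
1/36 = 6^(-2)
Since the bases match: x = -2

x = -2


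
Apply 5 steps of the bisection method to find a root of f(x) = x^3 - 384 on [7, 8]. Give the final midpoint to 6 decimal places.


f(x) = x^3 - 384
f(7) = -41 < 0
f(8) = 128 > 0

Step 1: midpoint = (7.000000 + 8.000000)/2 = 7.500000
  f(7.500000) = 37.875000
  f(mid) > 0, so root is in [7.000000, 7.500000]

Step 2: midpoint = (7.000000 + 7.500000)/2 = 7.250000
  f(7.250000) = -2.921875
  f(mid) < 0, so root is in [7.250000, 7.500000]

Step 3: midpoint = (7.250000 + 7.500000)/2 = 7.375000
  f(7.375000) = 17.130859
  f(mid) > 0, so root is in [7.250000, 7.375000]

Step 4: midpoint = (7.250000 + 7.375000)/2 = 7.312500
  f(7.312500) = 7.018799
  f(mid) > 0, so root is in [7.250000, 7.312500]

Step 5: midpoint = (7.250000 + 7.312500)/2 = 7.281250
  f(7.281250) = 2.027130
  f(mid) > 0, so root is in [7.250000, 7.281250]

midpoint = 7.281250


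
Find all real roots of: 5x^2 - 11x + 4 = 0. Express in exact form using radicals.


Using the quadratic formula: x = (-b ± sqrt(b^2 - 4ac)) / (2a)
Here a = 5, b = -11, c = 4
Discriminant = b^2 - 4ac = (-11)^2 - 4(5)(4) = 121 - 80 = 41
Since discriminant = 41 > 0, there are two real roots.
x = (11 ± sqrt(41)) / 10
Numerically: x ≈ 1.7403 or x ≈ 0.4597

x = (11 + sqrt(41)) / 10 or x = (11 - sqrt(41)) / 10


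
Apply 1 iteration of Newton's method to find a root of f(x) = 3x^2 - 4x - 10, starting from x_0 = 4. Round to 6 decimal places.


Newton's method: x_(n+1) = x_n - f(x_n)/f'(x_n)
f(x) = 3x^2 - 4x - 10
f'(x) = 6x - 4

Iteration 1:
  f(4.000000) = 22.000000
  f'(4.000000) = 20.000000
  x_1 = 4.000000 - (22.000000)/(20.000000) = 2.900000

x_1 = 2.900000


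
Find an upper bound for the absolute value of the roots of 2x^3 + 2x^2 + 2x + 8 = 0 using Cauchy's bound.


Cauchy's bound: all roots r satisfy |r| <= 1 + max(|a_i/a_n|) for i = 0,...,n-1
where a_n is the leading coefficient.

Coefficients: [2, 2, 2, 8]
Leading coefficient a_n = 2
Ratios |a_i/a_n|: 1, 1, 4
Maximum ratio: 4
Cauchy's bound: |r| <= 1 + 4 = 5

Upper bound = 5


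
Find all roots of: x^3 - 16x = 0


The constant term is 0, so x = 0 is a root. Factor out x:
  x^2 - 16 = 0
Solve the quadratic x^2 - 16 = 0: discriminant = 0^2 - 4(1)(-16) = 0 + 64 = 64.
sqrt(64) = 8, so x = (0 ± 8)/2: x = 4 or x = -4.
Collecting all roots found:

x = -4, x = 0, x = 4


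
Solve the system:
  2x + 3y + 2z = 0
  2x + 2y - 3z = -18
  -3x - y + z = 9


Using Cramer's rule. Expand each determinant along the first row.
D  = 2*[2*1 - (-3)*(-1)] - 3*[2*1 - (-3)*(-3)] + 2*[2*(-1) - 2*(-3)]
  = 2*(-1) - 3*(-7) + 2*(4) = 27
Dx = 0*[2*1 - (-3)*(-1)] - 3*[(-18)*1 - (-3)*9] + 2*[(-18)*(-1) - 2*9]
  = 0*(-1) - 3*(9) + 2*(0) = -27
Dy = 2*[(-18)*1 - (-3)*9] - 0*[2*1 - (-3)*(-3)] + 2*[2*9 - (-18)*(-3)]
  = 2*(9) - 0*(-7) + 2*(-36) = -54
Dz = 2*[2*9 - (-18)*(-1)] - 3*[2*9 - (-18)*(-3)] + 0*[2*(-1) - 2*(-3)]
  = 2*(0) - 3*(-36) + 0*(4) = 108
x = Dx/D = -27/27 = -1, y = Dy/D = -54/27 = -2, z = Dz/D = 108/27 = 4
Check eq1: (2)(-1) + (3)(-2) + (2)(4) = 0 = 0 ✓
Check eq2: (2)(-1) + (2)(-2) + (-3)(4) = -18 = -18 ✓
Check eq3: (-3)(-1) + (-1)(-2) + (1)(4) = 9 = 9 ✓

x = -1, y = -2, z = 4


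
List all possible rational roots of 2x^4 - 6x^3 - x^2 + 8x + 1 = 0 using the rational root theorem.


Rational root theorem: possible roots are ±p/q where:
  p divides the constant term (1): p ∈ {1}
  q divides the leading coefficient (2): q ∈ {1, 2}

All possible rational roots: -1, -1/2, 1/2, 1

-1, -1/2, 1/2, 1


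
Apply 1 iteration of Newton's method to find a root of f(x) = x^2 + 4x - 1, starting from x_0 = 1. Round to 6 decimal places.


Newton's method: x_(n+1) = x_n - f(x_n)/f'(x_n)
f(x) = x^2 + 4x - 1
f'(x) = 2x + 4

Iteration 1:
  f(1.000000) = 4.000000
  f'(1.000000) = 6.000000
  x_1 = 1.000000 - (4.000000)/(6.000000) = 0.333333

x_1 = 0.333333
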